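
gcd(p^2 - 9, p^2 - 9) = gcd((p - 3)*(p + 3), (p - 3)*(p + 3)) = p^2 - 9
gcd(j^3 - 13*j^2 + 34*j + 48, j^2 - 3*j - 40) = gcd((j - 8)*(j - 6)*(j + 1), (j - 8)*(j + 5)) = j - 8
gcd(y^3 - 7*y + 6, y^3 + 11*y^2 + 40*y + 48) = y + 3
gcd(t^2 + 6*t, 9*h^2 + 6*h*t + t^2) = 1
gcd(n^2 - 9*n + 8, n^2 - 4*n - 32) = n - 8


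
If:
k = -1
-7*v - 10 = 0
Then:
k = -1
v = -10/7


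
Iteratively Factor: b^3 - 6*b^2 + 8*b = (b)*(b^2 - 6*b + 8) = b*(b - 4)*(b - 2)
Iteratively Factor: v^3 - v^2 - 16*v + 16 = (v - 1)*(v^2 - 16) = (v - 4)*(v - 1)*(v + 4)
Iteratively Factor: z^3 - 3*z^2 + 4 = (z - 2)*(z^2 - z - 2) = (z - 2)^2*(z + 1)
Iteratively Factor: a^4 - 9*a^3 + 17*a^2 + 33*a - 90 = (a + 2)*(a^3 - 11*a^2 + 39*a - 45) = (a - 3)*(a + 2)*(a^2 - 8*a + 15) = (a - 3)^2*(a + 2)*(a - 5)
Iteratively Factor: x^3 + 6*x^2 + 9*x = (x + 3)*(x^2 + 3*x) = (x + 3)^2*(x)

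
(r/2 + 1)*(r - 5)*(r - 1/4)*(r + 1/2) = r^4/2 - 11*r^3/8 - 87*r^2/16 - 17*r/16 + 5/8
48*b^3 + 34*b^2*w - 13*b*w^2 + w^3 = (-8*b + w)*(-6*b + w)*(b + w)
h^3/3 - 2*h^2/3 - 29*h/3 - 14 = (h/3 + 1)*(h - 7)*(h + 2)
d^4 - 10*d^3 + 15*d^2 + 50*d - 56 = (d - 7)*(d - 4)*(d - 1)*(d + 2)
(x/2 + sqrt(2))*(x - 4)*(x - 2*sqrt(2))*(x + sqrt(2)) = x^4/2 - 2*x^3 + sqrt(2)*x^3/2 - 4*x^2 - 2*sqrt(2)*x^2 - 4*sqrt(2)*x + 16*x + 16*sqrt(2)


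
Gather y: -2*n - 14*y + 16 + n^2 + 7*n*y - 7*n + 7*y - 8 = n^2 - 9*n + y*(7*n - 7) + 8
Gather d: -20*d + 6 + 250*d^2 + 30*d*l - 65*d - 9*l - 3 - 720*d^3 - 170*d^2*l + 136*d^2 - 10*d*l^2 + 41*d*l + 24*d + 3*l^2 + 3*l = -720*d^3 + d^2*(386 - 170*l) + d*(-10*l^2 + 71*l - 61) + 3*l^2 - 6*l + 3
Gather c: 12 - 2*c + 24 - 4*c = 36 - 6*c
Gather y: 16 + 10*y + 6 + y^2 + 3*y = y^2 + 13*y + 22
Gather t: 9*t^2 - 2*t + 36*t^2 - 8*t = 45*t^2 - 10*t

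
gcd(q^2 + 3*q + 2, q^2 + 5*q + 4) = q + 1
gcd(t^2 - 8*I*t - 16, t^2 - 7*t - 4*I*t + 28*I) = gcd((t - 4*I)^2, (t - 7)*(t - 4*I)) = t - 4*I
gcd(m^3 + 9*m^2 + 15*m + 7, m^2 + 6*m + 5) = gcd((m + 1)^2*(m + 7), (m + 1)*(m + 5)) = m + 1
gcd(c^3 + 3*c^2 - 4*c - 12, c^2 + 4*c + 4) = c + 2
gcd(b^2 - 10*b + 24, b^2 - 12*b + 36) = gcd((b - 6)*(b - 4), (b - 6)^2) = b - 6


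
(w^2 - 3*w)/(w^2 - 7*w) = (w - 3)/(w - 7)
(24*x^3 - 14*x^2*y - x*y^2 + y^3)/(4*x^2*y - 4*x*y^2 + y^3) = (12*x^2 - x*y - y^2)/(y*(2*x - y))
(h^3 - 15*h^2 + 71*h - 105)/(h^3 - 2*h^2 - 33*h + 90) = (h - 7)/(h + 6)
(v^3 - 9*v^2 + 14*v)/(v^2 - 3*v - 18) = v*(-v^2 + 9*v - 14)/(-v^2 + 3*v + 18)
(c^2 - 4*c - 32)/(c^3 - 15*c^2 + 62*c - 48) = (c + 4)/(c^2 - 7*c + 6)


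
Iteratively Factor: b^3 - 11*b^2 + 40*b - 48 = (b - 4)*(b^2 - 7*b + 12) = (b - 4)*(b - 3)*(b - 4)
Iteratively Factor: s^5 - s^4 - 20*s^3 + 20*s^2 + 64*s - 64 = (s - 1)*(s^4 - 20*s^2 + 64) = (s - 1)*(s + 2)*(s^3 - 2*s^2 - 16*s + 32) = (s - 4)*(s - 1)*(s + 2)*(s^2 + 2*s - 8) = (s - 4)*(s - 1)*(s + 2)*(s + 4)*(s - 2)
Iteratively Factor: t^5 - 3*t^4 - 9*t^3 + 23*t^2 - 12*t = (t - 4)*(t^4 + t^3 - 5*t^2 + 3*t) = (t - 4)*(t - 1)*(t^3 + 2*t^2 - 3*t) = t*(t - 4)*(t - 1)*(t^2 + 2*t - 3) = t*(t - 4)*(t - 1)*(t + 3)*(t - 1)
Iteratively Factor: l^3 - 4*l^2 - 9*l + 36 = (l - 4)*(l^2 - 9) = (l - 4)*(l - 3)*(l + 3)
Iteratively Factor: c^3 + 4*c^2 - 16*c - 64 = (c + 4)*(c^2 - 16) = (c - 4)*(c + 4)*(c + 4)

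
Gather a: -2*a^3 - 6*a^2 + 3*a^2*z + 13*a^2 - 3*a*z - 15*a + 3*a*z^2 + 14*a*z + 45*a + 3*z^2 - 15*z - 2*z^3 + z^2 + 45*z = -2*a^3 + a^2*(3*z + 7) + a*(3*z^2 + 11*z + 30) - 2*z^3 + 4*z^2 + 30*z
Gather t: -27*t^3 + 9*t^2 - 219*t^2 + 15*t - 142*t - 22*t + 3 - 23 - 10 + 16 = -27*t^3 - 210*t^2 - 149*t - 14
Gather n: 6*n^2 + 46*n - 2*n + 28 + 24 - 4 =6*n^2 + 44*n + 48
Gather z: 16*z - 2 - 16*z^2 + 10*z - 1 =-16*z^2 + 26*z - 3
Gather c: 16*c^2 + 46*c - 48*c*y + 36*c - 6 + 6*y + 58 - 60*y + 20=16*c^2 + c*(82 - 48*y) - 54*y + 72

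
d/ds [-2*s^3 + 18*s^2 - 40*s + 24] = -6*s^2 + 36*s - 40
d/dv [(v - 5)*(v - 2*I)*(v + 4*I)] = 3*v^2 + v*(-10 + 4*I) + 8 - 10*I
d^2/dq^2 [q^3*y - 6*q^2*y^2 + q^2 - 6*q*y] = 6*q*y - 12*y^2 + 2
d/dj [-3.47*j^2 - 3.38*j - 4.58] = -6.94*j - 3.38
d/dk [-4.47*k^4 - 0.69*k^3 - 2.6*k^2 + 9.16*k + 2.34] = -17.88*k^3 - 2.07*k^2 - 5.2*k + 9.16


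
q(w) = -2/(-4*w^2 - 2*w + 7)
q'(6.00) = 0.00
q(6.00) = 0.01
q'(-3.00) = 0.08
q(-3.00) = 0.09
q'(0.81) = -2.23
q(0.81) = -0.73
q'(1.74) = -0.43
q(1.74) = 0.23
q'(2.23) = -0.13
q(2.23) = 0.12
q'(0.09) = -0.12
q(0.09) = -0.29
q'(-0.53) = 0.09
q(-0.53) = -0.29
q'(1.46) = -1.38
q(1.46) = 0.45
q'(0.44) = -0.39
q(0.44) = -0.37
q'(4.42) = -0.01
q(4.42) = 0.03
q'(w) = -2*(8*w + 2)/(-4*w^2 - 2*w + 7)^2 = 4*(-4*w - 1)/(4*w^2 + 2*w - 7)^2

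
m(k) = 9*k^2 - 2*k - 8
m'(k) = 18*k - 2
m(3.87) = 119.05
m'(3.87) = 67.66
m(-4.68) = 198.48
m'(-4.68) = -86.24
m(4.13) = 137.25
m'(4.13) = 72.34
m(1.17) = 1.98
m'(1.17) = 19.06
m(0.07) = -8.10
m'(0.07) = -0.74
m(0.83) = -3.46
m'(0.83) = 12.94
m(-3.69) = 121.92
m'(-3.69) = -68.42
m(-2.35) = 46.40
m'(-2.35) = -44.30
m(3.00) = 67.00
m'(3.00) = 52.00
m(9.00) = 703.00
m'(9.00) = 160.00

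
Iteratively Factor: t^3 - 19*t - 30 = (t + 2)*(t^2 - 2*t - 15) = (t - 5)*(t + 2)*(t + 3)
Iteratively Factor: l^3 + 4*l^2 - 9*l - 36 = (l + 4)*(l^2 - 9) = (l + 3)*(l + 4)*(l - 3)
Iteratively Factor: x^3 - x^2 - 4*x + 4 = (x + 2)*(x^2 - 3*x + 2) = (x - 1)*(x + 2)*(x - 2)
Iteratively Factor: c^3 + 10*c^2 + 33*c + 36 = (c + 3)*(c^2 + 7*c + 12) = (c + 3)*(c + 4)*(c + 3)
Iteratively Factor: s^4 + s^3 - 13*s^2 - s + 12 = (s + 1)*(s^3 - 13*s + 12) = (s - 1)*(s + 1)*(s^2 + s - 12) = (s - 1)*(s + 1)*(s + 4)*(s - 3)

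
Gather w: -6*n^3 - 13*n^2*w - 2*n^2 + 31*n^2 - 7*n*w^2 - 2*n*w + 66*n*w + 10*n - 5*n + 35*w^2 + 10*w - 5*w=-6*n^3 + 29*n^2 + 5*n + w^2*(35 - 7*n) + w*(-13*n^2 + 64*n + 5)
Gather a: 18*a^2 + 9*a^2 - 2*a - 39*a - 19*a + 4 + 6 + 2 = 27*a^2 - 60*a + 12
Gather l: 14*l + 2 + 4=14*l + 6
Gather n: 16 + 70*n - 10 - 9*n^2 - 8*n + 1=-9*n^2 + 62*n + 7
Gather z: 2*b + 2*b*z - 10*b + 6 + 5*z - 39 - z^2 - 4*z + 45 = -8*b - z^2 + z*(2*b + 1) + 12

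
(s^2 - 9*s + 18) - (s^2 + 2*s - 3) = 21 - 11*s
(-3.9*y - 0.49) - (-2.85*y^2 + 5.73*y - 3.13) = 2.85*y^2 - 9.63*y + 2.64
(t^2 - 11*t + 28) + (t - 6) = t^2 - 10*t + 22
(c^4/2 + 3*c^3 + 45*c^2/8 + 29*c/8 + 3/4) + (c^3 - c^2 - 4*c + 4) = c^4/2 + 4*c^3 + 37*c^2/8 - 3*c/8 + 19/4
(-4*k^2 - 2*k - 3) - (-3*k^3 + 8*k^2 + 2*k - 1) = 3*k^3 - 12*k^2 - 4*k - 2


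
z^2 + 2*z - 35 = (z - 5)*(z + 7)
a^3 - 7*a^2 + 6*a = a*(a - 6)*(a - 1)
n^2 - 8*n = n*(n - 8)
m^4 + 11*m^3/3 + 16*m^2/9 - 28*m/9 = m*(m - 2/3)*(m + 2)*(m + 7/3)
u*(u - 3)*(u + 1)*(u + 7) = u^4 + 5*u^3 - 17*u^2 - 21*u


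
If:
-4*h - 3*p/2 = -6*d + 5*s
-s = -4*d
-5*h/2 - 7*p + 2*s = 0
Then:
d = s/4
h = -110*s/97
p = 67*s/97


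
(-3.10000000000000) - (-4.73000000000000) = 1.63000000000000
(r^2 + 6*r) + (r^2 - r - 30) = 2*r^2 + 5*r - 30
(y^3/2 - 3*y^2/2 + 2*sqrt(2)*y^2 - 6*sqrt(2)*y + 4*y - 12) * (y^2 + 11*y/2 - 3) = y^5/2 + 5*y^4/4 + 2*sqrt(2)*y^4 - 23*y^3/4 + 5*sqrt(2)*y^3 - 39*sqrt(2)*y^2 + 29*y^2/2 - 78*y + 18*sqrt(2)*y + 36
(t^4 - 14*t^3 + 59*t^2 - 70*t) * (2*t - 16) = 2*t^5 - 44*t^4 + 342*t^3 - 1084*t^2 + 1120*t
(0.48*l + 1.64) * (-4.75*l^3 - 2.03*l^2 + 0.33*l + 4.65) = -2.28*l^4 - 8.7644*l^3 - 3.1708*l^2 + 2.7732*l + 7.626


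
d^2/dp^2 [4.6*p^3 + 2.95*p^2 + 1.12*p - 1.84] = 27.6*p + 5.9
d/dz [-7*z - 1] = -7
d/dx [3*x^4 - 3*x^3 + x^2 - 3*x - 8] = 12*x^3 - 9*x^2 + 2*x - 3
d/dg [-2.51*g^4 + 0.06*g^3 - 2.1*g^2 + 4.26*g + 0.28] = -10.04*g^3 + 0.18*g^2 - 4.2*g + 4.26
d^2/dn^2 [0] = 0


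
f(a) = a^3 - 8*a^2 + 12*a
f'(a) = 3*a^2 - 16*a + 12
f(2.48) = -4.19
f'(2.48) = -9.23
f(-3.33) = -165.60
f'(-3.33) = 98.55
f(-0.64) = -11.22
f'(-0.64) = 23.47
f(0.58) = 4.46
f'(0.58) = 3.73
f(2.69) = -6.14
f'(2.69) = -9.33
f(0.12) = 1.33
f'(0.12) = 10.12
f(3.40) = -12.38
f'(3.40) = -7.72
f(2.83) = -7.45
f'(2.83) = -9.25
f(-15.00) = -5355.00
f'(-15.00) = 927.00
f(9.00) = 189.00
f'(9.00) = 111.00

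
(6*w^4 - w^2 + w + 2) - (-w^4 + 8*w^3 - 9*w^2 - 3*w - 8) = 7*w^4 - 8*w^3 + 8*w^2 + 4*w + 10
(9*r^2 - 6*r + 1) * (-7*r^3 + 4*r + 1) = -63*r^5 + 42*r^4 + 29*r^3 - 15*r^2 - 2*r + 1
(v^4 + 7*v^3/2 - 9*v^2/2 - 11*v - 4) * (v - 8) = v^5 - 9*v^4/2 - 65*v^3/2 + 25*v^2 + 84*v + 32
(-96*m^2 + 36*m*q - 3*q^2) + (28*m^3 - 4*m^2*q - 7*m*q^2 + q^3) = 28*m^3 - 4*m^2*q - 96*m^2 - 7*m*q^2 + 36*m*q + q^3 - 3*q^2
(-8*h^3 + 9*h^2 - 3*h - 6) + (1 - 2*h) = -8*h^3 + 9*h^2 - 5*h - 5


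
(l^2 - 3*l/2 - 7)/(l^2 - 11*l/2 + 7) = (l + 2)/(l - 2)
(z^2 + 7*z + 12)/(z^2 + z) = (z^2 + 7*z + 12)/(z*(z + 1))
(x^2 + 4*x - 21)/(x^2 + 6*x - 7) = (x - 3)/(x - 1)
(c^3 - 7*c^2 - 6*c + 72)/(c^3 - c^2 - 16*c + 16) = (c^2 - 3*c - 18)/(c^2 + 3*c - 4)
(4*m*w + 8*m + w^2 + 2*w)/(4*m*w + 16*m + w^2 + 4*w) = (w + 2)/(w + 4)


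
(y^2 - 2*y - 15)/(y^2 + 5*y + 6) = (y - 5)/(y + 2)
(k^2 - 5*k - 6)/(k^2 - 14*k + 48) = (k + 1)/(k - 8)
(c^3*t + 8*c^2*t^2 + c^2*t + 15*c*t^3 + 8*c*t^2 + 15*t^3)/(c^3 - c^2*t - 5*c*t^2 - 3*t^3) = t*(-c^3 - 8*c^2*t - c^2 - 15*c*t^2 - 8*c*t - 15*t^2)/(-c^3 + c^2*t + 5*c*t^2 + 3*t^3)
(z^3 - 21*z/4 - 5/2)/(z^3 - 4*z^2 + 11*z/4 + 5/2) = (z + 2)/(z - 2)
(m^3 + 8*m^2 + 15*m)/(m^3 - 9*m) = (m + 5)/(m - 3)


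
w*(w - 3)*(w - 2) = w^3 - 5*w^2 + 6*w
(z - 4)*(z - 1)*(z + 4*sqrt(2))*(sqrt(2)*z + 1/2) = sqrt(2)*z^4 - 5*sqrt(2)*z^3 + 17*z^3/2 - 85*z^2/2 + 6*sqrt(2)*z^2 - 10*sqrt(2)*z + 34*z + 8*sqrt(2)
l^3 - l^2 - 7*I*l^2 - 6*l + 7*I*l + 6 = (l - 1)*(l - 6*I)*(l - I)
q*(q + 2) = q^2 + 2*q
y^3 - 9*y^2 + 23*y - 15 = (y - 5)*(y - 3)*(y - 1)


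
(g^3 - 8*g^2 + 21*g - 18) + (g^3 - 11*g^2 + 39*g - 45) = 2*g^3 - 19*g^2 + 60*g - 63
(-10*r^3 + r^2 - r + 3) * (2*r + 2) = -20*r^4 - 18*r^3 + 4*r + 6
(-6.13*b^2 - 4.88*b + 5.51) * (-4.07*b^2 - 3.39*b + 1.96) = 24.9491*b^4 + 40.6423*b^3 - 17.8973*b^2 - 28.2437*b + 10.7996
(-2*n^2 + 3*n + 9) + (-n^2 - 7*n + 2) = -3*n^2 - 4*n + 11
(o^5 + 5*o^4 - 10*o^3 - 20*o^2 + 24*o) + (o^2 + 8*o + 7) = o^5 + 5*o^4 - 10*o^3 - 19*o^2 + 32*o + 7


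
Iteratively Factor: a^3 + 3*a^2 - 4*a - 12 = (a - 2)*(a^2 + 5*a + 6) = (a - 2)*(a + 3)*(a + 2)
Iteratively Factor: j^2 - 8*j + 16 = (j - 4)*(j - 4)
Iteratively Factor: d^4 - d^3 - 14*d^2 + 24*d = (d)*(d^3 - d^2 - 14*d + 24) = d*(d - 3)*(d^2 + 2*d - 8) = d*(d - 3)*(d - 2)*(d + 4)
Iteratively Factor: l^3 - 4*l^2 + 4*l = (l)*(l^2 - 4*l + 4) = l*(l - 2)*(l - 2)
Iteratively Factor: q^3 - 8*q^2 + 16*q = (q - 4)*(q^2 - 4*q) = (q - 4)^2*(q)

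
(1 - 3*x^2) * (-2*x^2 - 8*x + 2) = 6*x^4 + 24*x^3 - 8*x^2 - 8*x + 2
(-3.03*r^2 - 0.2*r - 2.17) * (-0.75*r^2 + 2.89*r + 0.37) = 2.2725*r^4 - 8.6067*r^3 - 0.0716000000000001*r^2 - 6.3453*r - 0.8029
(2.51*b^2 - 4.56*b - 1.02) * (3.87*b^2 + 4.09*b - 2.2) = 9.7137*b^4 - 7.3813*b^3 - 28.1198*b^2 + 5.8602*b + 2.244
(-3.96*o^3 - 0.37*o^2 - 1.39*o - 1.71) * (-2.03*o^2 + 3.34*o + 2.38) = 8.0388*o^5 - 12.4753*o^4 - 7.8389*o^3 - 2.0519*o^2 - 9.0196*o - 4.0698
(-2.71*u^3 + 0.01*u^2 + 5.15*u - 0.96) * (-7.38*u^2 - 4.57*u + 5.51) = 19.9998*u^5 + 12.3109*u^4 - 52.9848*u^3 - 16.3956*u^2 + 32.7637*u - 5.2896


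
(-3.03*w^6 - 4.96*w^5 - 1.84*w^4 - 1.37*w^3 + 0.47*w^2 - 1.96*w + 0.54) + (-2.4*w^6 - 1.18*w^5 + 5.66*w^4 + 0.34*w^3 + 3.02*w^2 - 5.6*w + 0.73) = -5.43*w^6 - 6.14*w^5 + 3.82*w^4 - 1.03*w^3 + 3.49*w^2 - 7.56*w + 1.27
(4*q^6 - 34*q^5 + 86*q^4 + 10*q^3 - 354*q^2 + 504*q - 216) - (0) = 4*q^6 - 34*q^5 + 86*q^4 + 10*q^3 - 354*q^2 + 504*q - 216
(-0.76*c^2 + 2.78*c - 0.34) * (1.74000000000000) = -1.3224*c^2 + 4.8372*c - 0.5916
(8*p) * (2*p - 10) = 16*p^2 - 80*p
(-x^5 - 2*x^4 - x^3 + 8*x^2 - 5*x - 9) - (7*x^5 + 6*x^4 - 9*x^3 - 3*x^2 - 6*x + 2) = -8*x^5 - 8*x^4 + 8*x^3 + 11*x^2 + x - 11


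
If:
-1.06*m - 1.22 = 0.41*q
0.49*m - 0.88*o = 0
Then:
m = -0.386792452830189*q - 1.15094339622642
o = -0.215373070325901*q - 0.640866209262436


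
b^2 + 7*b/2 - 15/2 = (b - 3/2)*(b + 5)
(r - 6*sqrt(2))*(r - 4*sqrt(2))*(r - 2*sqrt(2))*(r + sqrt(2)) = r^4 - 11*sqrt(2)*r^3 + 64*r^2 - 8*sqrt(2)*r - 192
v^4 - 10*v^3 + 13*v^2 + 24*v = v*(v - 8)*(v - 3)*(v + 1)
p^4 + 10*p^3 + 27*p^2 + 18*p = p*(p + 1)*(p + 3)*(p + 6)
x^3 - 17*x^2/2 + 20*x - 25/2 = (x - 5)*(x - 5/2)*(x - 1)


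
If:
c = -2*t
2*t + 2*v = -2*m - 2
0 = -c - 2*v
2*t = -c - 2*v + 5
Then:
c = -5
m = -6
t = 5/2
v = 5/2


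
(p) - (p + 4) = -4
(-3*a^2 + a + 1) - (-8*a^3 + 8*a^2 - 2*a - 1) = 8*a^3 - 11*a^2 + 3*a + 2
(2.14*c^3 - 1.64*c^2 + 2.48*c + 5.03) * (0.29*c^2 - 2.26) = 0.6206*c^5 - 0.4756*c^4 - 4.1172*c^3 + 5.1651*c^2 - 5.6048*c - 11.3678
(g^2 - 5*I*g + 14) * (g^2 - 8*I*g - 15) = g^4 - 13*I*g^3 - 41*g^2 - 37*I*g - 210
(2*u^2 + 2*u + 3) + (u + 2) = 2*u^2 + 3*u + 5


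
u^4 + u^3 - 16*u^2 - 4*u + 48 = (u - 3)*(u - 2)*(u + 2)*(u + 4)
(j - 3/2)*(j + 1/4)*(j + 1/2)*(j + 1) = j^4 + j^3/4 - 7*j^2/4 - 19*j/16 - 3/16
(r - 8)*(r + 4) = r^2 - 4*r - 32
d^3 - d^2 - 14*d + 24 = (d - 3)*(d - 2)*(d + 4)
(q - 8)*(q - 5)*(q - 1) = q^3 - 14*q^2 + 53*q - 40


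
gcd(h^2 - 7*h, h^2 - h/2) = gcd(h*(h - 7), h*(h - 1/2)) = h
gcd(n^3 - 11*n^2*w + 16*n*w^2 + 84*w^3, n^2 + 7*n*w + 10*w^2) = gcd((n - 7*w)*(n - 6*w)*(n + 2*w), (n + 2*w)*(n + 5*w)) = n + 2*w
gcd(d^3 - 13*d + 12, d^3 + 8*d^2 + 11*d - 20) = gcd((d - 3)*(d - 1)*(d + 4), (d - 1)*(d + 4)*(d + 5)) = d^2 + 3*d - 4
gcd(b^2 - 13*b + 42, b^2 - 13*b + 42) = b^2 - 13*b + 42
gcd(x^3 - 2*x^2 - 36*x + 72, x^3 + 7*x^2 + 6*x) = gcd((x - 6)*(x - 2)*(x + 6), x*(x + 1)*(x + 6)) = x + 6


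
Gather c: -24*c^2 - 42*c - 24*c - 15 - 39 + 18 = -24*c^2 - 66*c - 36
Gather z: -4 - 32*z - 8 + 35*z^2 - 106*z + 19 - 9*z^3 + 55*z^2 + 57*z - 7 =-9*z^3 + 90*z^2 - 81*z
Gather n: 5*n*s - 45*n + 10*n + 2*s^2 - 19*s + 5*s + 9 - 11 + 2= n*(5*s - 35) + 2*s^2 - 14*s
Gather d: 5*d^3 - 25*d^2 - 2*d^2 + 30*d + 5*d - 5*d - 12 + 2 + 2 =5*d^3 - 27*d^2 + 30*d - 8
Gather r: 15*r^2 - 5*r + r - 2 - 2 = 15*r^2 - 4*r - 4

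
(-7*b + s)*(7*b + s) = -49*b^2 + s^2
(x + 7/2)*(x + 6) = x^2 + 19*x/2 + 21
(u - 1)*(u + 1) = u^2 - 1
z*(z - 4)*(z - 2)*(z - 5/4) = z^4 - 29*z^3/4 + 31*z^2/2 - 10*z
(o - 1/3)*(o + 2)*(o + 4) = o^3 + 17*o^2/3 + 6*o - 8/3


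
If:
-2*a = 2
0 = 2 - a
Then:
No Solution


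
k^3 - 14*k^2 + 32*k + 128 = (k - 8)^2*(k + 2)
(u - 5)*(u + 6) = u^2 + u - 30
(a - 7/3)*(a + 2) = a^2 - a/3 - 14/3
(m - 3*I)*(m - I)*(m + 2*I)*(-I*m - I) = -I*m^4 - 2*m^3 - I*m^3 - 2*m^2 - 5*I*m^2 - 6*m - 5*I*m - 6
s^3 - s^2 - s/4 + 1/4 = (s - 1)*(s - 1/2)*(s + 1/2)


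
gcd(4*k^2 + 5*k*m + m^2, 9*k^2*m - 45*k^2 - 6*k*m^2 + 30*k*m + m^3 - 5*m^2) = 1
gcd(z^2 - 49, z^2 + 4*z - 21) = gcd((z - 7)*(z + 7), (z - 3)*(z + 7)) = z + 7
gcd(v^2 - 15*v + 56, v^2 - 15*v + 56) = v^2 - 15*v + 56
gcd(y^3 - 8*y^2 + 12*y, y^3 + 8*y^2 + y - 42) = y - 2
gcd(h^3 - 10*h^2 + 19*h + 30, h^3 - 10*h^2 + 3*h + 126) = h - 6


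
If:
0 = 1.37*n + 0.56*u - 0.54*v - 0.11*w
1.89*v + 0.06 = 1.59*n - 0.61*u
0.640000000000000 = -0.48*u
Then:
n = 0.1201248049922*w + 1.05044201768071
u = -1.33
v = 0.101057375628358*w + 1.28229425473315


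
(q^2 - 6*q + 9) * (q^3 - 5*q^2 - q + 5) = q^5 - 11*q^4 + 38*q^3 - 34*q^2 - 39*q + 45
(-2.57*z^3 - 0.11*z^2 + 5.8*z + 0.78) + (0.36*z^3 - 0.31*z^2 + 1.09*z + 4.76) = -2.21*z^3 - 0.42*z^2 + 6.89*z + 5.54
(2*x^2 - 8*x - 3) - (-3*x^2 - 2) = 5*x^2 - 8*x - 1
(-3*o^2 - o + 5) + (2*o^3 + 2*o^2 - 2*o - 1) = 2*o^3 - o^2 - 3*o + 4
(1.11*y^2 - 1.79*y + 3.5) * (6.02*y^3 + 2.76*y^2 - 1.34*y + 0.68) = 6.6822*y^5 - 7.7122*y^4 + 14.6422*y^3 + 12.8134*y^2 - 5.9072*y + 2.38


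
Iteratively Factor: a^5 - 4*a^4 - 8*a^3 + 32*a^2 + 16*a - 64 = (a + 2)*(a^4 - 6*a^3 + 4*a^2 + 24*a - 32) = (a - 2)*(a + 2)*(a^3 - 4*a^2 - 4*a + 16) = (a - 2)*(a + 2)^2*(a^2 - 6*a + 8) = (a - 2)^2*(a + 2)^2*(a - 4)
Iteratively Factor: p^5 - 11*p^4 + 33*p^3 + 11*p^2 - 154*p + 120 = (p - 5)*(p^4 - 6*p^3 + 3*p^2 + 26*p - 24) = (p - 5)*(p - 1)*(p^3 - 5*p^2 - 2*p + 24) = (p - 5)*(p - 3)*(p - 1)*(p^2 - 2*p - 8) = (p - 5)*(p - 4)*(p - 3)*(p - 1)*(p + 2)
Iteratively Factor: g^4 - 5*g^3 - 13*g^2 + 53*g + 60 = (g - 5)*(g^3 - 13*g - 12) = (g - 5)*(g + 1)*(g^2 - g - 12) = (g - 5)*(g + 1)*(g + 3)*(g - 4)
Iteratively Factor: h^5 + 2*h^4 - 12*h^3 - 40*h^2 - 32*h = (h + 2)*(h^4 - 12*h^2 - 16*h) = (h + 2)^2*(h^3 - 2*h^2 - 8*h) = (h + 2)^3*(h^2 - 4*h) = h*(h + 2)^3*(h - 4)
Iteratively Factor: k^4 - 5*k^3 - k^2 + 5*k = (k - 1)*(k^3 - 4*k^2 - 5*k) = (k - 5)*(k - 1)*(k^2 + k) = (k - 5)*(k - 1)*(k + 1)*(k)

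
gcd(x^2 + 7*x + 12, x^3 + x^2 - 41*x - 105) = x + 3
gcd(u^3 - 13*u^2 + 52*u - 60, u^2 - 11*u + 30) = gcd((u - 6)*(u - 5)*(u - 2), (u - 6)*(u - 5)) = u^2 - 11*u + 30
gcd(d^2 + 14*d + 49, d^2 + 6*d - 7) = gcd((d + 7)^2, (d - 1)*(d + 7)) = d + 7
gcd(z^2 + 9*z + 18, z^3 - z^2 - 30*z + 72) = z + 6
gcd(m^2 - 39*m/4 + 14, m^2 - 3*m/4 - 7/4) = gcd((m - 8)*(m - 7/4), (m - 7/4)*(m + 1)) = m - 7/4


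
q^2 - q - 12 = (q - 4)*(q + 3)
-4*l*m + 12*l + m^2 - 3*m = (-4*l + m)*(m - 3)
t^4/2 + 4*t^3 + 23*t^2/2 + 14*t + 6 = (t/2 + 1)*(t + 1)*(t + 2)*(t + 3)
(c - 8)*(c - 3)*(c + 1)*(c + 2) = c^4 - 8*c^3 - 7*c^2 + 50*c + 48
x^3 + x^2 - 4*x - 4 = (x - 2)*(x + 1)*(x + 2)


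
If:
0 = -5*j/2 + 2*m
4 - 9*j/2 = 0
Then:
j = 8/9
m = 10/9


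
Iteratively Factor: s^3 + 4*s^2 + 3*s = (s + 1)*(s^2 + 3*s) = (s + 1)*(s + 3)*(s)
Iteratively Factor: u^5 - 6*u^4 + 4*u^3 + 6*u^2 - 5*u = (u)*(u^4 - 6*u^3 + 4*u^2 + 6*u - 5) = u*(u - 1)*(u^3 - 5*u^2 - u + 5) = u*(u - 1)^2*(u^2 - 4*u - 5) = u*(u - 5)*(u - 1)^2*(u + 1)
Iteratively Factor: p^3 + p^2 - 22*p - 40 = (p + 2)*(p^2 - p - 20) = (p + 2)*(p + 4)*(p - 5)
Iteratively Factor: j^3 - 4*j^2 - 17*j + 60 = (j - 5)*(j^2 + j - 12) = (j - 5)*(j - 3)*(j + 4)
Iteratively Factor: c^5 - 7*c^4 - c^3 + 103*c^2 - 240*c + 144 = (c - 4)*(c^4 - 3*c^3 - 13*c^2 + 51*c - 36) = (c - 4)*(c - 3)*(c^3 - 13*c + 12) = (c - 4)*(c - 3)*(c + 4)*(c^2 - 4*c + 3) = (c - 4)*(c - 3)^2*(c + 4)*(c - 1)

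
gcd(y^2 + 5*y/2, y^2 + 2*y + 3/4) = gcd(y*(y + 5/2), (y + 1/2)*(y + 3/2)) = 1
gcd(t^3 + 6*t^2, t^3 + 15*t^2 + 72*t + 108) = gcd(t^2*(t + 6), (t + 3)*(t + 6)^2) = t + 6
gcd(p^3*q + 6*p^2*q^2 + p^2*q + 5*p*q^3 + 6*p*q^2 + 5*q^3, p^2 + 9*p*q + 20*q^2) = p + 5*q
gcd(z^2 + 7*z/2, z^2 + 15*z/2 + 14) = z + 7/2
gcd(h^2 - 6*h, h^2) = h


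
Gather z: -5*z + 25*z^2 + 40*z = 25*z^2 + 35*z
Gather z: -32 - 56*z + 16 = -56*z - 16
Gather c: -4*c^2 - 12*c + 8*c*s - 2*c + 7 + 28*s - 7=-4*c^2 + c*(8*s - 14) + 28*s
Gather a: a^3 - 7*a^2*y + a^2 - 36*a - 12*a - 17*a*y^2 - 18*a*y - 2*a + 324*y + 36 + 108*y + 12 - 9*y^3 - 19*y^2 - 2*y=a^3 + a^2*(1 - 7*y) + a*(-17*y^2 - 18*y - 50) - 9*y^3 - 19*y^2 + 430*y + 48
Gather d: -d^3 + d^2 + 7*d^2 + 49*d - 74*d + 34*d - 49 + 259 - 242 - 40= -d^3 + 8*d^2 + 9*d - 72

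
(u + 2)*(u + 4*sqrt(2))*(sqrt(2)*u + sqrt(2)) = sqrt(2)*u^3 + 3*sqrt(2)*u^2 + 8*u^2 + 2*sqrt(2)*u + 24*u + 16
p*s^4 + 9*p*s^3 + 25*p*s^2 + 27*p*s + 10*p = (s + 1)*(s + 2)*(s + 5)*(p*s + p)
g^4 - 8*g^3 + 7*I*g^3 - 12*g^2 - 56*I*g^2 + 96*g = g*(g - 8)*(g + 3*I)*(g + 4*I)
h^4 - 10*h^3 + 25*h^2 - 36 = (h - 6)*(h - 3)*(h - 2)*(h + 1)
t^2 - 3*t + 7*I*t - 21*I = (t - 3)*(t + 7*I)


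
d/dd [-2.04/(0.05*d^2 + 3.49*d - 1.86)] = (0.204*d + 7.1196)/(0.05*d^2 + 3.49*d - 1.86)^2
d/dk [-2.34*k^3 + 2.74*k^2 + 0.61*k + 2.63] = -7.02*k^2 + 5.48*k + 0.61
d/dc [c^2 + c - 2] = 2*c + 1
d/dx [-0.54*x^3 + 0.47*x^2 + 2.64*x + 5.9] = -1.62*x^2 + 0.94*x + 2.64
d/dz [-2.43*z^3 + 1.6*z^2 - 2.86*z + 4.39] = -7.29*z^2 + 3.2*z - 2.86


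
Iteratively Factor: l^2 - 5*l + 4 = (l - 4)*(l - 1)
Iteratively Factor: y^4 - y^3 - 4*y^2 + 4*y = (y + 2)*(y^3 - 3*y^2 + 2*y) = (y - 1)*(y + 2)*(y^2 - 2*y) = (y - 2)*(y - 1)*(y + 2)*(y)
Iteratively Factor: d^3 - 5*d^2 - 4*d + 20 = (d + 2)*(d^2 - 7*d + 10) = (d - 2)*(d + 2)*(d - 5)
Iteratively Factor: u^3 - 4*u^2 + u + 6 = (u + 1)*(u^2 - 5*u + 6) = (u - 2)*(u + 1)*(u - 3)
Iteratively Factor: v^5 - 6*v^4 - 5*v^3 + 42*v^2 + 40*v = (v - 4)*(v^4 - 2*v^3 - 13*v^2 - 10*v) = (v - 4)*(v + 2)*(v^3 - 4*v^2 - 5*v) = (v - 5)*(v - 4)*(v + 2)*(v^2 + v) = (v - 5)*(v - 4)*(v + 1)*(v + 2)*(v)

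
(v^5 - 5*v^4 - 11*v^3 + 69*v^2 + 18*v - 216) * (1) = v^5 - 5*v^4 - 11*v^3 + 69*v^2 + 18*v - 216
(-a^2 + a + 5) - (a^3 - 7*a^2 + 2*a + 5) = -a^3 + 6*a^2 - a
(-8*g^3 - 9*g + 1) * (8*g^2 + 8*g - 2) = -64*g^5 - 64*g^4 - 56*g^3 - 64*g^2 + 26*g - 2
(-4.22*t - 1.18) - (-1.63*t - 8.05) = 6.87 - 2.59*t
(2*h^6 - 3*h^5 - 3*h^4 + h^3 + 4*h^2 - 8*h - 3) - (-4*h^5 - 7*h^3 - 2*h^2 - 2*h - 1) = 2*h^6 + h^5 - 3*h^4 + 8*h^3 + 6*h^2 - 6*h - 2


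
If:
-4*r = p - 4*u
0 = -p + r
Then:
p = 4*u/5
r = 4*u/5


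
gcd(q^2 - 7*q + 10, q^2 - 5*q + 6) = q - 2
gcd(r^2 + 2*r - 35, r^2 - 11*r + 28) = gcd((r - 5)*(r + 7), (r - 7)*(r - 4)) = 1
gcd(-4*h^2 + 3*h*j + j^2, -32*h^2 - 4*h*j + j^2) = 4*h + j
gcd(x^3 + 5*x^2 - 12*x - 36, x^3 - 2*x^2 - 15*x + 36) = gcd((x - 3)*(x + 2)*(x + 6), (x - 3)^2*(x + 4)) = x - 3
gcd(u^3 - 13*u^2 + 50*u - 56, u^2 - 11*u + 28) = u^2 - 11*u + 28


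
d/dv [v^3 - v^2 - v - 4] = 3*v^2 - 2*v - 1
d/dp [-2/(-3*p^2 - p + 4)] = 2*(-6*p - 1)/(3*p^2 + p - 4)^2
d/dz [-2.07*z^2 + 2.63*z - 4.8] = 2.63 - 4.14*z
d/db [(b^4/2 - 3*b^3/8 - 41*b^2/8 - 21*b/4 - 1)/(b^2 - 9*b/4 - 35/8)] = (64*b^5 - 240*b^4 - 452*b^3 + 1389*b^2 + 2998*b + 1326)/(64*b^4 - 288*b^3 - 236*b^2 + 1260*b + 1225)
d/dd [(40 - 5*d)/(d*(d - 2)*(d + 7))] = 5*(2*d^3 - 19*d^2 - 80*d + 112)/(d^2*(d^4 + 10*d^3 - 3*d^2 - 140*d + 196))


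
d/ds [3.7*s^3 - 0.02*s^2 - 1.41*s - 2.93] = 11.1*s^2 - 0.04*s - 1.41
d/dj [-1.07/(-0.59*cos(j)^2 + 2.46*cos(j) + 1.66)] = (1.2626*cos(j) - 2.6322)*sin(j)/(-0.59*cos(j)^2 + 2.46*cos(j) + 1.66)^2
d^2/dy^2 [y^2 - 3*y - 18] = 2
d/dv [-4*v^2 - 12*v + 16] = -8*v - 12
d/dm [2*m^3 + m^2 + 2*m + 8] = 6*m^2 + 2*m + 2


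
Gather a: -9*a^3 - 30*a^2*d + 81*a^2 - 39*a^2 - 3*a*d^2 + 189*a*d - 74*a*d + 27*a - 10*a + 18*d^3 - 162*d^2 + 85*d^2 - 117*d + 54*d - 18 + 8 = -9*a^3 + a^2*(42 - 30*d) + a*(-3*d^2 + 115*d + 17) + 18*d^3 - 77*d^2 - 63*d - 10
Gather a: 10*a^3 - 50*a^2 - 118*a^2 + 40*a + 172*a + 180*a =10*a^3 - 168*a^2 + 392*a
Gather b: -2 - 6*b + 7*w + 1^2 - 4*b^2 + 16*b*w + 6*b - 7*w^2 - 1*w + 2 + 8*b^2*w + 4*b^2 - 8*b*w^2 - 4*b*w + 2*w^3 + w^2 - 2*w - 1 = 8*b^2*w + b*(-8*w^2 + 12*w) + 2*w^3 - 6*w^2 + 4*w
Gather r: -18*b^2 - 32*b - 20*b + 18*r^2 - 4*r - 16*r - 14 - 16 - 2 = -18*b^2 - 52*b + 18*r^2 - 20*r - 32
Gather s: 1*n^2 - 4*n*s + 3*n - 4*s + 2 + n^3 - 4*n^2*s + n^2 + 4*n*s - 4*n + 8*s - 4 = n^3 + 2*n^2 - n + s*(4 - 4*n^2) - 2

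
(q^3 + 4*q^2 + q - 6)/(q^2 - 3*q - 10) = (q^2 + 2*q - 3)/(q - 5)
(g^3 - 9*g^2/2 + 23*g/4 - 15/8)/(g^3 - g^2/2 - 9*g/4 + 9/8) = (2*g - 5)/(2*g + 3)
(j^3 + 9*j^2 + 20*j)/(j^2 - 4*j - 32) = j*(j + 5)/(j - 8)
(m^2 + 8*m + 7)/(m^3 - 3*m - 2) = (m + 7)/(m^2 - m - 2)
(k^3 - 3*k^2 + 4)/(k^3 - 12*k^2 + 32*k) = (k^3 - 3*k^2 + 4)/(k*(k^2 - 12*k + 32))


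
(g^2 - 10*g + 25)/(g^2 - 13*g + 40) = (g - 5)/(g - 8)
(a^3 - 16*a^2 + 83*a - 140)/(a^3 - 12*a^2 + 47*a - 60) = (a - 7)/(a - 3)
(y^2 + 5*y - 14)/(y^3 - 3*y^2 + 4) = (y + 7)/(y^2 - y - 2)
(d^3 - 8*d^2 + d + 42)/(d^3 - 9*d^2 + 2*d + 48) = (d - 7)/(d - 8)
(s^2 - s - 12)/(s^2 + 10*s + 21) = (s - 4)/(s + 7)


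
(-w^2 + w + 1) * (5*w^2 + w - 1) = -5*w^4 + 4*w^3 + 7*w^2 - 1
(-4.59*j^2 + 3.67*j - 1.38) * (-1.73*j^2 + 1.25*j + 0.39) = 7.9407*j^4 - 12.0866*j^3 + 5.1848*j^2 - 0.2937*j - 0.5382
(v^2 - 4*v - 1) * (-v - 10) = -v^3 - 6*v^2 + 41*v + 10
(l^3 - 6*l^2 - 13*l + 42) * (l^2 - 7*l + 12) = l^5 - 13*l^4 + 41*l^3 + 61*l^2 - 450*l + 504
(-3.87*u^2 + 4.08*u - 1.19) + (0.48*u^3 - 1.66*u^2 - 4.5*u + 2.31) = 0.48*u^3 - 5.53*u^2 - 0.42*u + 1.12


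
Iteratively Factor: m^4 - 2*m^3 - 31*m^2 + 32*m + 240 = (m - 5)*(m^3 + 3*m^2 - 16*m - 48) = (m - 5)*(m + 3)*(m^2 - 16) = (m - 5)*(m + 3)*(m + 4)*(m - 4)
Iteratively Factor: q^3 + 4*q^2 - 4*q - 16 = (q - 2)*(q^2 + 6*q + 8) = (q - 2)*(q + 2)*(q + 4)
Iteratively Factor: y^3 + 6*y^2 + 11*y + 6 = (y + 1)*(y^2 + 5*y + 6) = (y + 1)*(y + 3)*(y + 2)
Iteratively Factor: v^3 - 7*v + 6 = (v - 1)*(v^2 + v - 6) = (v - 1)*(v + 3)*(v - 2)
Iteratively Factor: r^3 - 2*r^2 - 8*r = (r)*(r^2 - 2*r - 8) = r*(r - 4)*(r + 2)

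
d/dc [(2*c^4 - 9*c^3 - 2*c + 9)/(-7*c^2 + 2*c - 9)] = c*(-28*c^4 + 75*c^3 - 108*c^2 + 229*c + 126)/(49*c^4 - 28*c^3 + 130*c^2 - 36*c + 81)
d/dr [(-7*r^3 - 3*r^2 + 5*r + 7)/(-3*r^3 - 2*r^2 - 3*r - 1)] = (5*r^4 + 72*r^3 + 103*r^2 + 34*r + 16)/(9*r^6 + 12*r^5 + 22*r^4 + 18*r^3 + 13*r^2 + 6*r + 1)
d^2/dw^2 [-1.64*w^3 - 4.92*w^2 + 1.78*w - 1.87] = -9.84*w - 9.84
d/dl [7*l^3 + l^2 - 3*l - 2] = 21*l^2 + 2*l - 3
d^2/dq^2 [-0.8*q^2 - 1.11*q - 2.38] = -1.60000000000000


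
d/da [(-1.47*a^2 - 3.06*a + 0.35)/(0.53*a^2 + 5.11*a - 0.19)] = (-5.8899*a^2 + 0.1876*a - 1.2071)/(0.2809*a^4 + 5.4166*a^3 + 25.9107*a^2 - 1.9418*a + 0.0361)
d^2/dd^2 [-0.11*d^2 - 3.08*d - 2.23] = -0.220000000000000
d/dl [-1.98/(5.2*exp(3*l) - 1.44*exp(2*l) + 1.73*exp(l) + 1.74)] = (30.888*exp(2*l) - 5.7024*exp(l) + 3.4254)*exp(l)/(5.2*exp(3*l) - 1.44*exp(2*l) + 1.73*exp(l) + 1.74)^2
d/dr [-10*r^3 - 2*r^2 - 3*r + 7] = -30*r^2 - 4*r - 3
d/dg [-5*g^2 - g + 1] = -10*g - 1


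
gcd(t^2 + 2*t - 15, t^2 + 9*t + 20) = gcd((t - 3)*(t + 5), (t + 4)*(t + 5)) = t + 5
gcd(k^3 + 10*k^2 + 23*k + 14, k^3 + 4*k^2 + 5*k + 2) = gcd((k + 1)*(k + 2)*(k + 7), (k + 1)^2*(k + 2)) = k^2 + 3*k + 2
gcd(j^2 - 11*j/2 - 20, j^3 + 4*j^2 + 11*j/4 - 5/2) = j + 5/2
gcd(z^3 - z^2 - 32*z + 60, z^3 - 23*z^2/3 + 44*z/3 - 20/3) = z^2 - 7*z + 10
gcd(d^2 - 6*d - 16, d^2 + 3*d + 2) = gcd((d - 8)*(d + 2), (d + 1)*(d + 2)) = d + 2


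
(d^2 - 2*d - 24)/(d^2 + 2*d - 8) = (d - 6)/(d - 2)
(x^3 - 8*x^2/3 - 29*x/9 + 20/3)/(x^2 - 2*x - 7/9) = (-9*x^3 + 24*x^2 + 29*x - 60)/(-9*x^2 + 18*x + 7)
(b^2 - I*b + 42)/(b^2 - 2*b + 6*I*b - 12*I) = (b - 7*I)/(b - 2)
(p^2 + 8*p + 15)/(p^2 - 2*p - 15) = (p + 5)/(p - 5)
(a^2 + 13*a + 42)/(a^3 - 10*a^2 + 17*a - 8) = (a^2 + 13*a + 42)/(a^3 - 10*a^2 + 17*a - 8)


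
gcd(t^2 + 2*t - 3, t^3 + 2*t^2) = 1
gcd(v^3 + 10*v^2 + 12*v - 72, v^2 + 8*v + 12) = v + 6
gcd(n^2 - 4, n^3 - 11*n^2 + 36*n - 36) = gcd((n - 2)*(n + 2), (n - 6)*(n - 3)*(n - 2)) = n - 2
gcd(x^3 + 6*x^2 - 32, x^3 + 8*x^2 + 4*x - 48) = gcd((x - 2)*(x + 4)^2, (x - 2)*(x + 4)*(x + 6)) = x^2 + 2*x - 8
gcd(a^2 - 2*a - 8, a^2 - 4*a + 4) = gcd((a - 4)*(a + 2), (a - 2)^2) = 1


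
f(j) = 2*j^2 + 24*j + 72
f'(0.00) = 24.00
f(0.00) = 72.00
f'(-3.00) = 12.00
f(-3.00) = 18.00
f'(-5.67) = 1.32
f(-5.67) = 0.22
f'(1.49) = 29.96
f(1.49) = 112.20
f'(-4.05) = 7.80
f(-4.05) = 7.61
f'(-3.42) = 10.32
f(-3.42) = 13.31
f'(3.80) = 39.20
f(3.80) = 192.08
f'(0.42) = 25.68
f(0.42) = 82.43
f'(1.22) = 28.88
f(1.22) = 104.26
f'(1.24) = 28.96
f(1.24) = 104.84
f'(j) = 4*j + 24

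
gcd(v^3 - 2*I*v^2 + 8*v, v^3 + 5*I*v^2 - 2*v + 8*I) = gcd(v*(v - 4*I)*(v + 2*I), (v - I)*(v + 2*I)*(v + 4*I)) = v + 2*I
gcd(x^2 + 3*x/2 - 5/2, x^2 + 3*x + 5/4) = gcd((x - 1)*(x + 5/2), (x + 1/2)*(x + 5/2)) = x + 5/2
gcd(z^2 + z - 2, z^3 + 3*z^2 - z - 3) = z - 1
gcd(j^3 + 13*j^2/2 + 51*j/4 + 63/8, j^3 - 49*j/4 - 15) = j + 3/2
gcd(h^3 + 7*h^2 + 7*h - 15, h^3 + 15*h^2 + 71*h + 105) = h^2 + 8*h + 15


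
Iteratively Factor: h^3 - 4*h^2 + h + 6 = (h + 1)*(h^2 - 5*h + 6) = (h - 3)*(h + 1)*(h - 2)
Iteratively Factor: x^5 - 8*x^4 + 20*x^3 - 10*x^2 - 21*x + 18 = (x - 3)*(x^4 - 5*x^3 + 5*x^2 + 5*x - 6) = (x - 3)*(x - 2)*(x^3 - 3*x^2 - x + 3) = (x - 3)*(x - 2)*(x - 1)*(x^2 - 2*x - 3) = (x - 3)*(x - 2)*(x - 1)*(x + 1)*(x - 3)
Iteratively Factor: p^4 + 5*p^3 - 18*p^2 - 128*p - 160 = (p + 2)*(p^3 + 3*p^2 - 24*p - 80) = (p + 2)*(p + 4)*(p^2 - p - 20) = (p + 2)*(p + 4)^2*(p - 5)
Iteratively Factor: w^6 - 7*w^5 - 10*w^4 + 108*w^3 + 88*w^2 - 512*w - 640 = (w + 2)*(w^5 - 9*w^4 + 8*w^3 + 92*w^2 - 96*w - 320) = (w - 4)*(w + 2)*(w^4 - 5*w^3 - 12*w^2 + 44*w + 80) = (w - 4)*(w + 2)^2*(w^3 - 7*w^2 + 2*w + 40) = (w - 4)*(w + 2)^3*(w^2 - 9*w + 20) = (w - 5)*(w - 4)*(w + 2)^3*(w - 4)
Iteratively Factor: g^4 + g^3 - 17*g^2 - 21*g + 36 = (g - 1)*(g^3 + 2*g^2 - 15*g - 36) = (g - 1)*(g + 3)*(g^2 - g - 12) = (g - 1)*(g + 3)^2*(g - 4)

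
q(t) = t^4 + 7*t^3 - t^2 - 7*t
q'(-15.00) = -8752.00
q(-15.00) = 26880.00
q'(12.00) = 9905.00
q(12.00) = 32604.00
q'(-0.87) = 8.00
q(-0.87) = 1.30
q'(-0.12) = -6.46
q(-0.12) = 0.81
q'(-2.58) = 69.25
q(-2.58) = -64.50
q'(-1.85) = 43.25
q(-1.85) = -23.08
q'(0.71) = 3.60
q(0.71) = -2.71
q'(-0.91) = 9.20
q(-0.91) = 0.95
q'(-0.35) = -3.90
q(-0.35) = 2.04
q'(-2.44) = 64.80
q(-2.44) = -55.12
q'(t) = 4*t^3 + 21*t^2 - 2*t - 7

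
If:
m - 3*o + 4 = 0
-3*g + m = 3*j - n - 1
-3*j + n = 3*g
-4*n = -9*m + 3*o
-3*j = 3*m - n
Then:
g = -1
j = 0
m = -1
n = -3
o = 1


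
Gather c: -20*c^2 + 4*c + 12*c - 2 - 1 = -20*c^2 + 16*c - 3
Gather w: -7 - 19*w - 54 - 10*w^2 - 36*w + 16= -10*w^2 - 55*w - 45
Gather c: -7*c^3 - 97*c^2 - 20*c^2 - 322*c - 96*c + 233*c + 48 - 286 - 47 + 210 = -7*c^3 - 117*c^2 - 185*c - 75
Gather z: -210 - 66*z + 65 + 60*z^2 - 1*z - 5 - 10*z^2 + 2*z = 50*z^2 - 65*z - 150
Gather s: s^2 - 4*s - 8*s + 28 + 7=s^2 - 12*s + 35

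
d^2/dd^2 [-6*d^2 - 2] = -12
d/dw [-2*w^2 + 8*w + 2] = 8 - 4*w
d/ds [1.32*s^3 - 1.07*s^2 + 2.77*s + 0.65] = 3.96*s^2 - 2.14*s + 2.77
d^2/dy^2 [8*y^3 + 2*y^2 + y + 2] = 48*y + 4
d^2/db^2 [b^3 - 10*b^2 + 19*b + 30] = 6*b - 20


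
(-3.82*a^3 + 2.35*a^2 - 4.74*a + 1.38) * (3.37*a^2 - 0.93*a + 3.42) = -12.8734*a^5 + 11.4721*a^4 - 31.2237*a^3 + 17.0958*a^2 - 17.4942*a + 4.7196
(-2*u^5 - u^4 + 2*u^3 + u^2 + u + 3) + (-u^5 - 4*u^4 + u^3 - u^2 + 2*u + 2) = -3*u^5 - 5*u^4 + 3*u^3 + 3*u + 5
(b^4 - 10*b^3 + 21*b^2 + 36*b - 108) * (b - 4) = b^5 - 14*b^4 + 61*b^3 - 48*b^2 - 252*b + 432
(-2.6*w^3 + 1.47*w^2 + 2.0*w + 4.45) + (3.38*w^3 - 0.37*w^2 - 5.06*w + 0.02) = 0.78*w^3 + 1.1*w^2 - 3.06*w + 4.47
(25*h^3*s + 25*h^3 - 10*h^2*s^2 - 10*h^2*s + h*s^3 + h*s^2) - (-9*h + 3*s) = 25*h^3*s + 25*h^3 - 10*h^2*s^2 - 10*h^2*s + h*s^3 + h*s^2 + 9*h - 3*s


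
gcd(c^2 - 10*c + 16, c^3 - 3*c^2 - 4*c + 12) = c - 2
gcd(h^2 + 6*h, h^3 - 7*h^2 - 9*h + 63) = 1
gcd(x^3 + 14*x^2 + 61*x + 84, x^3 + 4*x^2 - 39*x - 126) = x^2 + 10*x + 21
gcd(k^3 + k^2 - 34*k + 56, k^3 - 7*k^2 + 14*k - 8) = k^2 - 6*k + 8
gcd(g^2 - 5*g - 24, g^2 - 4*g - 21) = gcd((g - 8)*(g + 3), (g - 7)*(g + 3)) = g + 3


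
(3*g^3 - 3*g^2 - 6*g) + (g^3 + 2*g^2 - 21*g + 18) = 4*g^3 - g^2 - 27*g + 18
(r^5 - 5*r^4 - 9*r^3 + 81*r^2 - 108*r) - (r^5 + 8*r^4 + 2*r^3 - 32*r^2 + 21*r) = -13*r^4 - 11*r^3 + 113*r^2 - 129*r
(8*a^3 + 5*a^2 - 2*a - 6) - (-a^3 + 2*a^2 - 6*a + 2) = 9*a^3 + 3*a^2 + 4*a - 8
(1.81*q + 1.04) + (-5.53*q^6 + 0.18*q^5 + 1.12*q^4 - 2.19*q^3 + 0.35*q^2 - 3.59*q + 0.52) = -5.53*q^6 + 0.18*q^5 + 1.12*q^4 - 2.19*q^3 + 0.35*q^2 - 1.78*q + 1.56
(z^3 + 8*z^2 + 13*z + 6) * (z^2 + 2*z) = z^5 + 10*z^4 + 29*z^3 + 32*z^2 + 12*z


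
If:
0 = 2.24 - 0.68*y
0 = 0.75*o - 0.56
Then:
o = 0.75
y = 3.29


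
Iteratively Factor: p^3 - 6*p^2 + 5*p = (p)*(p^2 - 6*p + 5) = p*(p - 5)*(p - 1)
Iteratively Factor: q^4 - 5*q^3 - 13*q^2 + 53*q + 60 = (q - 5)*(q^3 - 13*q - 12) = (q - 5)*(q - 4)*(q^2 + 4*q + 3) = (q - 5)*(q - 4)*(q + 3)*(q + 1)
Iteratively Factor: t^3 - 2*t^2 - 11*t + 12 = (t - 1)*(t^2 - t - 12) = (t - 4)*(t - 1)*(t + 3)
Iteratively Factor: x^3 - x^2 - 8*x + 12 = (x - 2)*(x^2 + x - 6) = (x - 2)*(x + 3)*(x - 2)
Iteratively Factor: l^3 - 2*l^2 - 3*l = (l - 3)*(l^2 + l) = l*(l - 3)*(l + 1)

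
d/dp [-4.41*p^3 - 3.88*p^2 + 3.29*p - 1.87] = -13.23*p^2 - 7.76*p + 3.29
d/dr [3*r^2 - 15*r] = 6*r - 15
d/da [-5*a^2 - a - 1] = -10*a - 1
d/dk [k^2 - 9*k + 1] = 2*k - 9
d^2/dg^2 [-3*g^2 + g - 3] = -6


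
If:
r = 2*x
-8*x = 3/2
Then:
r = -3/8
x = -3/16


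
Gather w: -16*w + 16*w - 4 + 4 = 0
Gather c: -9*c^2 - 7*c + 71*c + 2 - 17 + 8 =-9*c^2 + 64*c - 7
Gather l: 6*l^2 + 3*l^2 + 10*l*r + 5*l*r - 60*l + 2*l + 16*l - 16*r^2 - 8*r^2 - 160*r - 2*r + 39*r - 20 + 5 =9*l^2 + l*(15*r - 42) - 24*r^2 - 123*r - 15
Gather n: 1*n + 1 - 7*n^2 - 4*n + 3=-7*n^2 - 3*n + 4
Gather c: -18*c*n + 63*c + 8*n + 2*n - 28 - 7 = c*(63 - 18*n) + 10*n - 35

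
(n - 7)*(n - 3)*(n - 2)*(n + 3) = n^4 - 9*n^3 + 5*n^2 + 81*n - 126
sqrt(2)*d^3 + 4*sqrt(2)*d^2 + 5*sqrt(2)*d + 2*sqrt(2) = (d + 1)*(d + 2)*(sqrt(2)*d + sqrt(2))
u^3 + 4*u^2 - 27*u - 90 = (u - 5)*(u + 3)*(u + 6)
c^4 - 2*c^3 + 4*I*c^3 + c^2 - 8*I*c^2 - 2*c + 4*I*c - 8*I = (c - 2)*(c - I)*(c + I)*(c + 4*I)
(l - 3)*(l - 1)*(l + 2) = l^3 - 2*l^2 - 5*l + 6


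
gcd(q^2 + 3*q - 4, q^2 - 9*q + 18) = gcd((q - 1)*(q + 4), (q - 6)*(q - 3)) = 1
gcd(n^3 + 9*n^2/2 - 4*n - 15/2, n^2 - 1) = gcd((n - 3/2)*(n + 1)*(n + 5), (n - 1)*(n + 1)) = n + 1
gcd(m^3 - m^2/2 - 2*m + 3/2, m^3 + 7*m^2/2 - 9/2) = m^2 + m/2 - 3/2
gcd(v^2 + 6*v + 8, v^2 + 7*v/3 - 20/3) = v + 4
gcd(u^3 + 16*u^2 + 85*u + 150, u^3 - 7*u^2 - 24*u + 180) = u + 5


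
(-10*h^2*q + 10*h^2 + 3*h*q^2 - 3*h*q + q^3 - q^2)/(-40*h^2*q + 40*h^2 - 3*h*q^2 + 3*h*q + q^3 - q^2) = (-2*h + q)/(-8*h + q)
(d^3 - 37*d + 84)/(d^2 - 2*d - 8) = (d^2 + 4*d - 21)/(d + 2)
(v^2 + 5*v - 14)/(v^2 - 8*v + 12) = (v + 7)/(v - 6)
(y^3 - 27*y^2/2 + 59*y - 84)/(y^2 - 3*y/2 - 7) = (y^2 - 10*y + 24)/(y + 2)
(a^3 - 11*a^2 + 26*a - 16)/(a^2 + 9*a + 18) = (a^3 - 11*a^2 + 26*a - 16)/(a^2 + 9*a + 18)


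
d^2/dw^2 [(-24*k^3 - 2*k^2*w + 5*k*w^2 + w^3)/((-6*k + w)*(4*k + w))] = 72*k^2/(-216*k^3 + 108*k^2*w - 18*k*w^2 + w^3)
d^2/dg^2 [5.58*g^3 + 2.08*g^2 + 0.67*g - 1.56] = 33.48*g + 4.16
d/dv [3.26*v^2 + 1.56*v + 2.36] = 6.52*v + 1.56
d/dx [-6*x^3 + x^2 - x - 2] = -18*x^2 + 2*x - 1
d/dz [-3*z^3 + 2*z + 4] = 2 - 9*z^2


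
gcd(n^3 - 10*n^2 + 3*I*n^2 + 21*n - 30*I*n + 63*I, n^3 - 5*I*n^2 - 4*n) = 1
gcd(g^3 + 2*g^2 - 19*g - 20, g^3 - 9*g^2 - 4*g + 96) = g - 4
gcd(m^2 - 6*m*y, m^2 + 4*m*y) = m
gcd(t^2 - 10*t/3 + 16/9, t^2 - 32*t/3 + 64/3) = t - 8/3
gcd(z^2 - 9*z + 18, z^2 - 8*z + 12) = z - 6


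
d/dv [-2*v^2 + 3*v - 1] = 3 - 4*v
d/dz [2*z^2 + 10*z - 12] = 4*z + 10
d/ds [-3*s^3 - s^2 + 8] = s*(-9*s - 2)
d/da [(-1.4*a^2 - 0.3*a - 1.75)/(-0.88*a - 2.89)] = (1.232*a^2 + 8.092*a - 0.673)/(0.7744*a^2 + 5.0864*a + 8.3521)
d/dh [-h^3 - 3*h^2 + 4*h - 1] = -3*h^2 - 6*h + 4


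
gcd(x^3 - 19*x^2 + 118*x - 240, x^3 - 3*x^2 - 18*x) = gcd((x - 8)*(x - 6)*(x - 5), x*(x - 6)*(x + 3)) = x - 6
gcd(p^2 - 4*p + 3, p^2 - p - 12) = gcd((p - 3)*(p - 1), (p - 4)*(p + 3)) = 1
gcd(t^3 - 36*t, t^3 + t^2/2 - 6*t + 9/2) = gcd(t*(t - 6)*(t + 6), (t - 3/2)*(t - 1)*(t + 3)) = 1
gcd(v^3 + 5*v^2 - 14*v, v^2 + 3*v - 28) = v + 7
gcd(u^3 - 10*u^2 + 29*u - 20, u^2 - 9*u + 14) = 1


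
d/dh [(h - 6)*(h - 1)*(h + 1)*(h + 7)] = 4*h^3 + 3*h^2 - 86*h - 1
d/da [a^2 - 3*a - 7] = 2*a - 3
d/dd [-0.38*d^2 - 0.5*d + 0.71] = -0.76*d - 0.5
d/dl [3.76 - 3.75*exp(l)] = -3.75*exp(l)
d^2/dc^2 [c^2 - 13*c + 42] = 2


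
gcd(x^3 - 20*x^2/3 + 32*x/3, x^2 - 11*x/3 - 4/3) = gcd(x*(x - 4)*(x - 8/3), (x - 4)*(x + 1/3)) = x - 4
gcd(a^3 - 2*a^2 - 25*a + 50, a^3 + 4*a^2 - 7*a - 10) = a^2 + 3*a - 10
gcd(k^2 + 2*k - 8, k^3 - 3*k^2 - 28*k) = k + 4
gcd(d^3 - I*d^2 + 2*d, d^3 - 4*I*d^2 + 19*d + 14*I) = d + I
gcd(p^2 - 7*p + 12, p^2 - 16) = p - 4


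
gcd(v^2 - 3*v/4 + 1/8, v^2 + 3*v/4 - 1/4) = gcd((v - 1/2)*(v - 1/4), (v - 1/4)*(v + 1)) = v - 1/4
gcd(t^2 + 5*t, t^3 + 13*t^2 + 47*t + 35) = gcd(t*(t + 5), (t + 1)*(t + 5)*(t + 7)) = t + 5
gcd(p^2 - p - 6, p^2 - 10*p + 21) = p - 3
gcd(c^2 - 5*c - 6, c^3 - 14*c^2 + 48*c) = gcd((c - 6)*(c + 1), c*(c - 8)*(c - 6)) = c - 6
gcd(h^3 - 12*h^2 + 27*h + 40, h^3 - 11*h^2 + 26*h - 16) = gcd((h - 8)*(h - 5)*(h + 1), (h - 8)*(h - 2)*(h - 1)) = h - 8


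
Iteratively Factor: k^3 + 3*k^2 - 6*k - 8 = (k - 2)*(k^2 + 5*k + 4) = (k - 2)*(k + 1)*(k + 4)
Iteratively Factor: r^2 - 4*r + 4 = (r - 2)*(r - 2)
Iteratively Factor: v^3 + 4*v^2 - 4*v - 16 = (v - 2)*(v^2 + 6*v + 8) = (v - 2)*(v + 4)*(v + 2)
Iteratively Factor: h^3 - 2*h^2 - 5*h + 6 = (h - 3)*(h^2 + h - 2) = (h - 3)*(h - 1)*(h + 2)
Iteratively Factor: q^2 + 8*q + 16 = (q + 4)*(q + 4)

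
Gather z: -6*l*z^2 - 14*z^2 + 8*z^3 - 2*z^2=8*z^3 + z^2*(-6*l - 16)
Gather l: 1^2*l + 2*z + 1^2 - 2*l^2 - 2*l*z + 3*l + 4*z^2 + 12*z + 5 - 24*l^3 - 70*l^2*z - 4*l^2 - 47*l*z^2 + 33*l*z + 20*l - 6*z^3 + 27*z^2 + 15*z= -24*l^3 + l^2*(-70*z - 6) + l*(-47*z^2 + 31*z + 24) - 6*z^3 + 31*z^2 + 29*z + 6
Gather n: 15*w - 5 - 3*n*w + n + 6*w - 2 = n*(1 - 3*w) + 21*w - 7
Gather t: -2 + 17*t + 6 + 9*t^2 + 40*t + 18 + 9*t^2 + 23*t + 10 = 18*t^2 + 80*t + 32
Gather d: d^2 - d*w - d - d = d^2 + d*(-w - 2)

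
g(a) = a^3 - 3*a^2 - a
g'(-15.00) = 764.00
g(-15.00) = -4035.00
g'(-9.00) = 296.00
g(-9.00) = -963.00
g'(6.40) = 83.48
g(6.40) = 132.86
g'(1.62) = -2.85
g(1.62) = -5.24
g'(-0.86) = 6.38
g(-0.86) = -1.99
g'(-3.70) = 62.27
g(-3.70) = -88.02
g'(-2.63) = 35.53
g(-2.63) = -36.31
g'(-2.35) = 29.67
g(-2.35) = -27.20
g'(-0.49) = 2.66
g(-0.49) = -0.35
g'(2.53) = 3.02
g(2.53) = -5.54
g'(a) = 3*a^2 - 6*a - 1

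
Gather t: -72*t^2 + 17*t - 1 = -72*t^2 + 17*t - 1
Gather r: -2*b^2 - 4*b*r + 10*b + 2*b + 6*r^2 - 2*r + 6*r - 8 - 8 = -2*b^2 + 12*b + 6*r^2 + r*(4 - 4*b) - 16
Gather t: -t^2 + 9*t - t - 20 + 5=-t^2 + 8*t - 15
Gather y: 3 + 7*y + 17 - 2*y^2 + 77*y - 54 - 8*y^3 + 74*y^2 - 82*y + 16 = -8*y^3 + 72*y^2 + 2*y - 18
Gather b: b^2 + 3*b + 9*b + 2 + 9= b^2 + 12*b + 11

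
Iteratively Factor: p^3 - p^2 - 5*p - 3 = (p - 3)*(p^2 + 2*p + 1) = (p - 3)*(p + 1)*(p + 1)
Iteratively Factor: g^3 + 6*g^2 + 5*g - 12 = (g + 4)*(g^2 + 2*g - 3) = (g + 3)*(g + 4)*(g - 1)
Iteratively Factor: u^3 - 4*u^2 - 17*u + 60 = (u + 4)*(u^2 - 8*u + 15) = (u - 5)*(u + 4)*(u - 3)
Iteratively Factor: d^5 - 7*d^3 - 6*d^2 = (d)*(d^4 - 7*d^2 - 6*d) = d^2*(d^3 - 7*d - 6) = d^2*(d + 2)*(d^2 - 2*d - 3) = d^2*(d + 1)*(d + 2)*(d - 3)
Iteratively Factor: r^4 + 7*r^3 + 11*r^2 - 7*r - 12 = (r + 4)*(r^3 + 3*r^2 - r - 3) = (r + 1)*(r + 4)*(r^2 + 2*r - 3) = (r + 1)*(r + 3)*(r + 4)*(r - 1)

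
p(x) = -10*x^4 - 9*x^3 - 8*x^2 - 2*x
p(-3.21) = -840.07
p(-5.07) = -5630.00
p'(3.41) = -1956.59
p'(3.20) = -1640.40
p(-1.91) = -95.74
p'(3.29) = -1771.34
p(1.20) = -50.21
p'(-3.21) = 1094.20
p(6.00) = -15204.00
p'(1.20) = -129.20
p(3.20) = -1431.81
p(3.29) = -1585.29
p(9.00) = -72837.00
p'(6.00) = -9710.00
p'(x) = -40*x^3 - 27*x^2 - 16*x - 2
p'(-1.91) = 208.78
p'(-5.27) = 5186.98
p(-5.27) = -6607.71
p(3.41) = -1808.84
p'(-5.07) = 4598.04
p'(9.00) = -31493.00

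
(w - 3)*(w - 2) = w^2 - 5*w + 6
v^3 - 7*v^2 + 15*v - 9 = (v - 3)^2*(v - 1)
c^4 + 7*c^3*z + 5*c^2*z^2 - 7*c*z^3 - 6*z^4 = (c - z)*(c + z)^2*(c + 6*z)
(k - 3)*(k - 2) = k^2 - 5*k + 6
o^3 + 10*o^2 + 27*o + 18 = (o + 1)*(o + 3)*(o + 6)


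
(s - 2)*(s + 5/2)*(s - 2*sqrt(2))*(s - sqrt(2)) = s^4 - 3*sqrt(2)*s^3 + s^3/2 - 3*sqrt(2)*s^2/2 - s^2 + 2*s + 15*sqrt(2)*s - 20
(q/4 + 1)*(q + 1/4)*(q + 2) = q^3/4 + 25*q^2/16 + 19*q/8 + 1/2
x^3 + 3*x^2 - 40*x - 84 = (x - 6)*(x + 2)*(x + 7)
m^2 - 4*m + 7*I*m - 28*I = (m - 4)*(m + 7*I)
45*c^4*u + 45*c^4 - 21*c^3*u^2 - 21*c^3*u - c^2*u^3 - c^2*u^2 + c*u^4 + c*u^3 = (-3*c + u)^2*(5*c + u)*(c*u + c)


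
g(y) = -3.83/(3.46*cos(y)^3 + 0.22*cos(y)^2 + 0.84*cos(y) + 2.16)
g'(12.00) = 0.68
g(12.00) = -0.75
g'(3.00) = -1.74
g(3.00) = 2.11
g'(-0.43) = 0.48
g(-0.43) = -0.67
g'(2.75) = -10.09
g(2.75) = 3.30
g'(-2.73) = 11.84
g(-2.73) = 3.52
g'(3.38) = 3.51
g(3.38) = 2.36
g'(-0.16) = 0.16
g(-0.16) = -0.59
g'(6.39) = -0.11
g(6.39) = -0.58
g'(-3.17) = -0.32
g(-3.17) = 2.00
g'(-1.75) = 1.03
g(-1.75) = -1.92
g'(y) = -3.83*(10.38*sin(y)*cos(y)^2 + 0.44*sin(y)*cos(y) + 0.84*sin(y))/(3.46*cos(y)^3 + 0.22*cos(y)^2 + 0.84*cos(y) + 2.16)^2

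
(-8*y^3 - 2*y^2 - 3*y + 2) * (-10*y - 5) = 80*y^4 + 60*y^3 + 40*y^2 - 5*y - 10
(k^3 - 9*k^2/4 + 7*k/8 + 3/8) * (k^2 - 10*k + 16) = k^5 - 49*k^4/4 + 315*k^3/8 - 355*k^2/8 + 41*k/4 + 6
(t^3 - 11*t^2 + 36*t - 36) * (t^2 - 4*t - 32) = t^5 - 15*t^4 + 48*t^3 + 172*t^2 - 1008*t + 1152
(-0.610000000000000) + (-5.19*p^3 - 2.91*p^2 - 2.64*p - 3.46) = -5.19*p^3 - 2.91*p^2 - 2.64*p - 4.07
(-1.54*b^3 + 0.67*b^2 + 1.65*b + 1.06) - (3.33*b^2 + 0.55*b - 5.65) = -1.54*b^3 - 2.66*b^2 + 1.1*b + 6.71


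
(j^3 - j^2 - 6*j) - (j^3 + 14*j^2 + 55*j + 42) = -15*j^2 - 61*j - 42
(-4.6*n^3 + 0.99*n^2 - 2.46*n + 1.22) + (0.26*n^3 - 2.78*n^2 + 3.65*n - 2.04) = -4.34*n^3 - 1.79*n^2 + 1.19*n - 0.82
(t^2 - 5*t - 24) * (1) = t^2 - 5*t - 24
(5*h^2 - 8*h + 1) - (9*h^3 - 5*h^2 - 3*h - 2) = -9*h^3 + 10*h^2 - 5*h + 3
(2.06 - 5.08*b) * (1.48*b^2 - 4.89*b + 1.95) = -7.5184*b^3 + 27.89*b^2 - 19.9794*b + 4.017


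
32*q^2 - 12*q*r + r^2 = (-8*q + r)*(-4*q + r)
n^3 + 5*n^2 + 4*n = n*(n + 1)*(n + 4)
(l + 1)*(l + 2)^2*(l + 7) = l^4 + 12*l^3 + 43*l^2 + 60*l + 28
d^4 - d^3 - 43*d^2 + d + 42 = (d - 7)*(d - 1)*(d + 1)*(d + 6)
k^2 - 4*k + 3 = (k - 3)*(k - 1)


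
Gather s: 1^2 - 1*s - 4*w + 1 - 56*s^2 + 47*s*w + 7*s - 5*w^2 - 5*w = -56*s^2 + s*(47*w + 6) - 5*w^2 - 9*w + 2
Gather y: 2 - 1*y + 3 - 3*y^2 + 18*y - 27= -3*y^2 + 17*y - 22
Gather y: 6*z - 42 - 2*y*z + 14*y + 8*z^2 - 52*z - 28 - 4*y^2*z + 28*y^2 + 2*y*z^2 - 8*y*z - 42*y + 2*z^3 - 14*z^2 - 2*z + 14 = y^2*(28 - 4*z) + y*(2*z^2 - 10*z - 28) + 2*z^3 - 6*z^2 - 48*z - 56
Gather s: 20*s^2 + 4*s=20*s^2 + 4*s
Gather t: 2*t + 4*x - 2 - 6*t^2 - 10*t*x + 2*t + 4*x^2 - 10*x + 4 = -6*t^2 + t*(4 - 10*x) + 4*x^2 - 6*x + 2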